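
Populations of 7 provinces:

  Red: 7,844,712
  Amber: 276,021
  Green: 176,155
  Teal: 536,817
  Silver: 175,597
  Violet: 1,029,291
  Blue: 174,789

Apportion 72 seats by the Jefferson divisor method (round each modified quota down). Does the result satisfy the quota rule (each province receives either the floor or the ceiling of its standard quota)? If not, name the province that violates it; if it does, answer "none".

Standard quotas: Red 55.302, Amber 1.946, Green 1.242, Teal 3.784, Silver 1.238, Violet 7.256, Blue 1.232.
Jefferson allocation: Red 57, Amber 2, Green 1, Teal 3, Silver 1, Violet 7, Blue 1.
Red has quota 55.302 (lower 55, upper 56) but receives 57 — outside the quota interval.

Red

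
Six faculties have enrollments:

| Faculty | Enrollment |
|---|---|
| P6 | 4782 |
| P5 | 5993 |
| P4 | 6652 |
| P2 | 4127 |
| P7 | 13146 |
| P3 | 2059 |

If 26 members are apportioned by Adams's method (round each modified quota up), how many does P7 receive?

9

Standard divisor 36759/26 ≈ 1413.808; standard quotas: P6 3.382, P5 4.239, P4 4.705, P2 2.919, P7 9.298, P3 1.456.
Rounding up gives 4, 5, 5, 3, 10, 2 = 29 seats, so the divisor must be adjusted.
With modified divisor 1620: modified quotas P6 2.952, P5 3.699, P4 4.106, P2 2.548, P7 8.115, P3 1.271.
Rounding up: P6 3, P5 4, P4 5, P2 3, P7 9, P3 2 (total 26).
P7 receives 9.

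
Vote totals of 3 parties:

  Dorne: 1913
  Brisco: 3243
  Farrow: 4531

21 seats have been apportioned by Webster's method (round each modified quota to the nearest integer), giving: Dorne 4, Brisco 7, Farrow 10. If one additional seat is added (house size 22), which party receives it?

Brisco

Priority for the next seat is population ÷ (current seats + 0.5).
Priorities: Dorne 425.111, Brisco 432.400, Farrow 431.524.
Highest priority: Brisco.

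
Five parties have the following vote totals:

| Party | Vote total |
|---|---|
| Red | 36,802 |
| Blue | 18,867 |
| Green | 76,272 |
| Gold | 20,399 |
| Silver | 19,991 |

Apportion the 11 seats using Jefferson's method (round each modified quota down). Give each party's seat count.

Standard divisor 172331/11 ≈ 15666.455; standard quotas: Red 2.349, Blue 1.204, Green 4.868, Gold 1.302, Silver 1.276.
Rounding down gives 2, 1, 4, 1, 1 = 9 seats, so the divisor must be adjusted.
With modified divisor 12500: modified quotas Red 2.944, Blue 1.509, Green 6.102, Gold 1.632, Silver 1.599.
Rounding down: Red 2, Blue 1, Green 6, Gold 1, Silver 1 (total 11).

Red: 2; Blue: 1; Green: 6; Gold: 1; Silver: 1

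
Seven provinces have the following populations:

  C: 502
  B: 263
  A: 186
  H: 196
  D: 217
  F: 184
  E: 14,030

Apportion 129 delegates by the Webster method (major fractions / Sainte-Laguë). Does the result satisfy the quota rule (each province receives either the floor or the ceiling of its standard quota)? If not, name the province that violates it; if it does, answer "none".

E

Standard quotas: C 4.157, B 2.178, A 1.540, H 1.623, D 1.797, F 1.524, E 116.181.
Webster allocation: C 4, B 2, A 2, H 2, D 2, F 2, E 115.
E has quota 116.181 (lower 116, upper 117) but receives 115 — outside the quota interval.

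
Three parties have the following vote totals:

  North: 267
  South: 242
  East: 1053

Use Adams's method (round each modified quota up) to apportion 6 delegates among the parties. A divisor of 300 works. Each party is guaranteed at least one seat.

With modified divisor 300: modified quotas North 0.890, South 0.807, East 3.510.
Rounding up: North 1, South 1, East 4 (total 6).

North: 1, South: 1, East: 4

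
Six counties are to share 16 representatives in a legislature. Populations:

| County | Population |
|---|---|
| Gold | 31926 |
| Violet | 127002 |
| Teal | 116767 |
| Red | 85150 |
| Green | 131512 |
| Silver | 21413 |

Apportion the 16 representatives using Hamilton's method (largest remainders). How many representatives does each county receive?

Total 513770; standard divisor 513770/16 ≈ 32110.625.
Standard quotas: Gold 0.9943, Violet 3.9551, Teal 3.6364, Red 2.6518, Green 4.0956, Silver 0.6669.
Lower quotas: Gold 0, Violet 3, Teal 3, Red 2, Green 4, Silver 0 (sum 12, leaving 4 seats).
Remainders in descending order: Gold 0.9943, Violet 0.9551, Silver 0.6669, Red 0.6518, Teal 0.6364, Green 0.0956.
Largest remainders: Gold, Violet, Silver, Red receive the extra seats.

Gold=1, Violet=4, Teal=3, Red=3, Green=4, Silver=1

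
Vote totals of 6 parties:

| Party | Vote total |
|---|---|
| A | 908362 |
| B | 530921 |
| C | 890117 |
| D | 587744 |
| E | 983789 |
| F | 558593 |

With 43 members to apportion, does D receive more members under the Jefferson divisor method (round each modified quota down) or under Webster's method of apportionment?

Webster

Jefferson: A 9, B 5, C 9, D 5, E 10, F 5.
Webster: A 9, B 5, C 9, D 6, E 9, F 5.
D gets 5 under Jefferson and 6 under Webster.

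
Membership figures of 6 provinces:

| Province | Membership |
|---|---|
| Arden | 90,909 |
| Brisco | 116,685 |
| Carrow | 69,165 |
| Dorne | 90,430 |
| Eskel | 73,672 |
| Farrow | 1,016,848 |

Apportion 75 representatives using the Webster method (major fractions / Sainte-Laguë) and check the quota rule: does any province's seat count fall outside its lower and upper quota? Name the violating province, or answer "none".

Farrow

Standard quotas: Arden 4.677, Brisco 6.004, Carrow 3.559, Dorne 4.653, Eskel 3.790, Farrow 52.317.
Webster allocation: Arden 5, Brisco 6, Carrow 4, Dorne 5, Eskel 4, Farrow 51.
Farrow has quota 52.317 (lower 52, upper 53) but receives 51 — outside the quota interval.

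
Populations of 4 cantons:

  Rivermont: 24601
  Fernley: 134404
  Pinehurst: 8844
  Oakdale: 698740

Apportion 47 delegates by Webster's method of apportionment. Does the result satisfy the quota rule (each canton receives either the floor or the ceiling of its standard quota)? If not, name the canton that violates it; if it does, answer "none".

Oakdale

Standard quotas: Rivermont 1.334, Fernley 7.289, Pinehurst 0.480, Oakdale 37.897.
Webster allocation: Rivermont 1, Fernley 7, Pinehurst 0, Oakdale 39.
Oakdale has quota 37.897 (lower 37, upper 38) but receives 39 — outside the quota interval.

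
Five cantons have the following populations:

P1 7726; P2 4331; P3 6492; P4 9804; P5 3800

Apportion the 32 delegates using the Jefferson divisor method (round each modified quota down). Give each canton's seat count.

Standard divisor 32153/32 ≈ 1004.781; standard quotas: P1 7.689, P2 4.310, P3 6.461, P4 9.757, P5 3.782.
Rounding down gives 7, 4, 6, 9, 3 = 29 seats, so the divisor must be adjusted.
With modified divisor 940: modified quotas P1 8.219, P2 4.607, P3 6.906, P4 10.430, P5 4.043.
Rounding down: P1 8, P2 4, P3 6, P4 10, P5 4 (total 32).

P1=8, P2=4, P3=6, P4=10, P5=4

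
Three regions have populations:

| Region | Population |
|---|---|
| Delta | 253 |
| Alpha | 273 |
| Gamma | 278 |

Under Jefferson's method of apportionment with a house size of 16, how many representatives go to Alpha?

Standard divisor 804/16 ≈ 50.25; standard quotas: Delta 5.035, Alpha 5.433, Gamma 5.532.
Rounding down gives 5, 5, 5 = 15 seats, so the divisor must be adjusted.
With modified divisor 46: modified quotas Delta 5.500, Alpha 5.935, Gamma 6.043.
Rounding down: Delta 5, Alpha 5, Gamma 6 (total 16).
Alpha receives 5.

5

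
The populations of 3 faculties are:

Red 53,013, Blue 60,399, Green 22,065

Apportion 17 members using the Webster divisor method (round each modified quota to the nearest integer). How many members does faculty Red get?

7

Standard divisor 135477/17 ≈ 7969.235; standard quotas: Red 6.652, Blue 7.579, Green 2.769.
Rounding to the nearest integer gives 7, 8, 3 = 18 seats, so the divisor must be adjusted.
With modified divisor 8100: modified quotas Red 6.545, Blue 7.457, Green 2.724.
Rounding to the nearest integer: Red 7, Blue 7, Green 3 (total 17).
Red receives 7.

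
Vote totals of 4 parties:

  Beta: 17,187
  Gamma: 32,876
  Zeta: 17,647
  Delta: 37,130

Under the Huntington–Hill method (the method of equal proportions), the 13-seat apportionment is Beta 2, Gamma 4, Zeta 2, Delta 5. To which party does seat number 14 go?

Priority for the next seat is population ÷ (√(s·(s+1))).
Priorities: Beta 7016.563, Gamma 7351.297, Zeta 7204.358, Delta 6778.980.
Highest priority: Gamma.

Gamma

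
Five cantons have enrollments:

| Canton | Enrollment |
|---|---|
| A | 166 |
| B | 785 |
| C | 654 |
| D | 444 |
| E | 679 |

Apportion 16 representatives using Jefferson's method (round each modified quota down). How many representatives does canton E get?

Standard divisor 2728/16 ≈ 170.5; standard quotas: A 0.974, B 4.604, C 3.836, D 2.604, E 3.982.
Rounding down gives 0, 4, 3, 2, 3 = 12 seats, so the divisor must be adjusted.
With modified divisor 150: modified quotas A 1.107, B 5.233, C 4.360, D 2.960, E 4.527.
Rounding down: A 1, B 5, C 4, D 2, E 4 (total 16).
E receives 4.

4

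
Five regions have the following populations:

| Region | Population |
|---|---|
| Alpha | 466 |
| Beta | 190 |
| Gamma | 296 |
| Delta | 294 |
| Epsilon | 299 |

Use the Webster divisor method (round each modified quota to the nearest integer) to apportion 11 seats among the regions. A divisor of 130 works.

With modified divisor 130: modified quotas Alpha 3.585, Beta 1.462, Gamma 2.277, Delta 2.262, Epsilon 2.300.
Rounding to the nearest integer: Alpha 4, Beta 1, Gamma 2, Delta 2, Epsilon 2 (total 11).

Alpha: 4; Beta: 1; Gamma: 2; Delta: 2; Epsilon: 2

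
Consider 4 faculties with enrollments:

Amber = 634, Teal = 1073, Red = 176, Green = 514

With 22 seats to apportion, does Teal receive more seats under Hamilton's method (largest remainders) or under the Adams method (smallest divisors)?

Hamilton: Amber 6, Teal 10, Red 1, Green 5.
Adams: Amber 6, Teal 9, Red 2, Green 5.
Teal gets 10 under Hamilton and 9 under Adams.

Hamilton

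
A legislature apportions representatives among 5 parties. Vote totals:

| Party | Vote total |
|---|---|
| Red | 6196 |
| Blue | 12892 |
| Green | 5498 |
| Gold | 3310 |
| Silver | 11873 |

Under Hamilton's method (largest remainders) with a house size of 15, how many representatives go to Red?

Standard divisor: 39769 ÷ 15 ≈ 2651.267.
Standard quotas: Red 2.3370, Blue 4.8626, Green 2.0737, Gold 1.2485, Silver 4.4782.
Lower quotas: Red 2, Blue 4, Green 2, Gold 1, Silver 4 (sum 13, leaving 2 seats).
Remainders in descending order: Blue 0.8626, Silver 0.4782, Red 0.3370, Gold 0.2485, Green 0.0737.
Largest remainders: Blue, Silver receive the extra seats.
Red receives 2.

2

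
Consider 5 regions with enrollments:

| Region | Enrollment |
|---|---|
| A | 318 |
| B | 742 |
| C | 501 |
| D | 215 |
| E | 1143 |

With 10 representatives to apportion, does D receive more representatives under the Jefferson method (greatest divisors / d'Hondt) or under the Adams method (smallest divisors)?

Adams

Jefferson: A 1, B 3, C 2, D 0, E 4.
Adams: A 1, B 2, C 2, D 1, E 4.
D gets 0 under Jefferson and 1 under Adams.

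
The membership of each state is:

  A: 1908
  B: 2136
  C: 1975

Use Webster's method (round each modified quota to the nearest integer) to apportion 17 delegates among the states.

Standard divisor 6019/17 ≈ 354.059; standard quotas: A 5.389, B 6.033, C 5.578.
Rounding to the nearest integer gives A 5, B 6, C 6 — total 17, matching the house size, so no adjustment is needed.

A=5, B=6, C=6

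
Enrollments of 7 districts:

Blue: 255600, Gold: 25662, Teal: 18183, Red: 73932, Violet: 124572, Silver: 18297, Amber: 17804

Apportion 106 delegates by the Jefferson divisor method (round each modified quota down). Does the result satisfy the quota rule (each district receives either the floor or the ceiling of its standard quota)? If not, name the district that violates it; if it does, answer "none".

Blue

Standard quotas: Blue 50.732, Gold 5.093, Teal 3.609, Red 14.674, Violet 24.725, Silver 3.632, Amber 3.534.
Jefferson allocation: Blue 52, Gold 5, Teal 3, Red 15, Violet 25, Silver 3, Amber 3.
Blue has quota 50.732 (lower 50, upper 51) but receives 52 — outside the quota interval.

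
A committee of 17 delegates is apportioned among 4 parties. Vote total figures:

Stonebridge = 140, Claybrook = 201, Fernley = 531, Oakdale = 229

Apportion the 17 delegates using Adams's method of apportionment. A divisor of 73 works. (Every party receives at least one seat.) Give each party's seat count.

Stonebridge=2; Claybrook=3; Fernley=8; Oakdale=4

With modified divisor 73: modified quotas Stonebridge 1.918, Claybrook 2.753, Fernley 7.274, Oakdale 3.137.
Rounding up: Stonebridge 2, Claybrook 3, Fernley 8, Oakdale 4 (total 17).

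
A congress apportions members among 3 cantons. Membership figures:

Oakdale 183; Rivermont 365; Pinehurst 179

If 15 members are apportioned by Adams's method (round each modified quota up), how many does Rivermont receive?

7

Standard divisor 727/15 ≈ 48.467; standard quotas: Oakdale 3.776, Rivermont 7.531, Pinehurst 3.693.
Rounding up gives 4, 8, 4 = 16 seats, so the divisor must be adjusted.
With modified divisor 56: modified quotas Oakdale 3.268, Rivermont 6.518, Pinehurst 3.196.
Rounding up: Oakdale 4, Rivermont 7, Pinehurst 4 (total 15).
Rivermont receives 7.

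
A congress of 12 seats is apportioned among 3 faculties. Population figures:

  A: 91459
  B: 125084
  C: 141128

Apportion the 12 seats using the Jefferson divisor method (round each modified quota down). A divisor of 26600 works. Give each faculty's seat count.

A 3, B 4, C 5

With modified divisor 26600: modified quotas A 3.438, B 4.702, C 5.306.
Rounding down: A 3, B 4, C 5 (total 12).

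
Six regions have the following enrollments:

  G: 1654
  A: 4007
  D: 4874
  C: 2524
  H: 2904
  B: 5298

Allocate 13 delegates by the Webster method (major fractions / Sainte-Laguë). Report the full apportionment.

G 1; A 2; D 3; C 2; H 2; B 3

Standard divisor 21261/13 ≈ 1635.462; standard quotas: G 1.011, A 2.450, D 2.980, C 1.543, H 1.776, B 3.239.
Rounding to the nearest integer gives G 1, A 2, D 3, C 2, H 2, B 3 — total 13, matching the house size, so no adjustment is needed.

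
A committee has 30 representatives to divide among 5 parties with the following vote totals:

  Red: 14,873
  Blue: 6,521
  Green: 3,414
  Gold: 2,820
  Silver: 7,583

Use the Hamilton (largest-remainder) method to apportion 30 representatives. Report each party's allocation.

Standard divisor: 35211 ÷ 30 ≈ 1173.7.
Standard quotas: Red 12.6719, Blue 5.5559, Green 2.9088, Gold 2.4027, Silver 6.4608.
Lower quotas: Red 12, Blue 5, Green 2, Gold 2, Silver 6 (sum 27, leaving 3 seats).
Remainders in descending order: Green 0.9088, Red 0.6719, Blue 0.5559, Silver 0.4608, Gold 0.4027.
Largest remainders: Green, Red, Blue receive the extra seats.

Red 13; Blue 6; Green 3; Gold 2; Silver 6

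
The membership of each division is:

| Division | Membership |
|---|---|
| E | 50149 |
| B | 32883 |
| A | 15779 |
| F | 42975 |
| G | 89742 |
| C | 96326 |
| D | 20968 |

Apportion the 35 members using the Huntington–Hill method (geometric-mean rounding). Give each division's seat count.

With divisor 9882: modified quotas E 5.075, B 3.328, A 1.597, F 4.349, G 9.081, C 9.748, D 2.122.
Geometric-mean thresholds: E √(5·6)=5.477, B √(3·4)=3.464, A √(1·2)=1.414, F √(4·5)=4.472, G √(9·10)=9.487, C √(9·10)=9.487, D √(2·3)=2.449.
Each quota rounded against its threshold gives E 5, B 3, A 2, F 4, G 9, C 10, D 2 (total 35).

E 5; B 3; A 2; F 4; G 9; C 10; D 2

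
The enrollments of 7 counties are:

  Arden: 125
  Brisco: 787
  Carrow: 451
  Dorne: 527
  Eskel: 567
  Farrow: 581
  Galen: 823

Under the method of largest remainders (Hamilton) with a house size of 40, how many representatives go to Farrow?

6

Total 3861; standard divisor 3861/40 ≈ 96.525.
Standard quotas: Arden 1.295, Brisco 8.153, Carrow 4.672, Dorne 5.460, Eskel 5.874, Farrow 6.019, Galen 8.526.
Lower quotas: Arden 1, Brisco 8, Carrow 4, Dorne 5, Eskel 5, Farrow 6, Galen 8 (sum 37, leaving 3 seats).
Remainders in descending order: Eskel 0.874, Carrow 0.672, Galen 0.526, Dorne 0.460, Arden 0.295, Brisco 0.153, Farrow 0.019.
The surplus seats go to Eskel, Carrow, Galen.
Farrow receives 6.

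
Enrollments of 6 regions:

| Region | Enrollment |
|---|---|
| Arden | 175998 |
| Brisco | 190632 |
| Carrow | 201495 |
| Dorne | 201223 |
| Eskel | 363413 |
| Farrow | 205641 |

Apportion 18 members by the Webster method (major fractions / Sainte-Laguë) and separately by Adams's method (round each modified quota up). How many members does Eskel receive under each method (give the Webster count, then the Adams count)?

Webster: Arden 2, Brisco 2, Carrow 3, Dorne 3, Eskel 5, Farrow 3.
Adams: Arden 2, Brisco 3, Carrow 3, Dorne 3, Eskel 4, Farrow 3.
Eskel gets 5 under Webster and 4 under Adams.

5 and 4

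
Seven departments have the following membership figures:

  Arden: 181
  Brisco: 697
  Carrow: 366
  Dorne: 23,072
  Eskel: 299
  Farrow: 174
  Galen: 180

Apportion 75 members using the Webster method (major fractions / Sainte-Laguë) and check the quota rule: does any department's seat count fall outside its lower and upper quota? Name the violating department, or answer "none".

Standard quotas: Arden 0.544, Brisco 2.094, Carrow 1.099, Dorne 69.302, Eskel 0.898, Farrow 0.523, Galen 0.541.
Webster allocation: Arden 1, Brisco 2, Carrow 1, Dorne 68, Eskel 1, Farrow 1, Galen 1.
Dorne has quota 69.302 (lower 69, upper 70) but receives 68 — outside the quota interval.

Dorne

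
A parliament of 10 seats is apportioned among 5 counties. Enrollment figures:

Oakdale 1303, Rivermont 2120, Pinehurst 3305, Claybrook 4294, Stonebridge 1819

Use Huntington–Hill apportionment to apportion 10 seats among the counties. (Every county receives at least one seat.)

Oakdale 1; Rivermont 2; Pinehurst 3; Claybrook 3; Stonebridge 1

With divisor 1318: modified quotas Oakdale 0.989, Rivermont 1.608, Pinehurst 2.508, Claybrook 3.258, Stonebridge 1.380.
Geometric-mean thresholds: Oakdale (min 1), Rivermont √(1·2)=1.414, Pinehurst √(2·3)=2.449, Claybrook √(3·4)=3.464, Stonebridge √(1·2)=1.414.
Each quota rounded against its threshold gives Oakdale 1, Rivermont 2, Pinehurst 3, Claybrook 3, Stonebridge 1 (total 10).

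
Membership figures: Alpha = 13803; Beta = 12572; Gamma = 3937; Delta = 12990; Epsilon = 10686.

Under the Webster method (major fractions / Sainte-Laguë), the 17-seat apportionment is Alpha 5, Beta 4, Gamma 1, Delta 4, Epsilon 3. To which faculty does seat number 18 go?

Epsilon

Priority for the next seat is population ÷ (current seats + 0.5).
Priorities: Alpha 2509.636, Beta 2793.778, Gamma 2624.667, Delta 2886.667, Epsilon 3053.143.
Highest priority: Epsilon.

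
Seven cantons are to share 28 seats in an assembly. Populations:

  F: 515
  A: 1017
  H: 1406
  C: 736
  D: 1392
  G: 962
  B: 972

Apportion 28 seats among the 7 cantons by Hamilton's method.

F 2; A 4; H 6; C 3; D 5; G 4; B 4

The standard divisor is 7000/28 = 250.
Standard quotas: F 2.060, A 4.068, H 5.624, C 2.944, D 5.568, G 3.848, B 3.888.
Lower quotas: F 2, A 4, H 5, C 2, D 5, G 3, B 3 (sum 24, leaving 4 seats).
Remainders in descending order: C 0.944, B 0.888, G 0.848, H 0.624, D 0.568, A 0.068, F 0.060.
The surplus seats go to C, B, G, H.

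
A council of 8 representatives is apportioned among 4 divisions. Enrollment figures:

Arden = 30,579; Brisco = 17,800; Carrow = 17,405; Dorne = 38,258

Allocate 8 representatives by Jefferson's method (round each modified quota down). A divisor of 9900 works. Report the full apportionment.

With modified divisor 9900: modified quotas Arden 3.089, Brisco 1.798, Carrow 1.758, Dorne 3.864.
Rounding down: Arden 3, Brisco 1, Carrow 1, Dorne 3 (total 8).

Arden: 3; Brisco: 1; Carrow: 1; Dorne: 3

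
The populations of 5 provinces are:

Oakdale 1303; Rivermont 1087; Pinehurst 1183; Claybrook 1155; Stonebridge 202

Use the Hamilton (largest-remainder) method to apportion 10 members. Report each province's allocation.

Oakdale=3, Rivermont=2, Pinehurst=2, Claybrook=2, Stonebridge=1

Standard divisor: 4930 ÷ 10 = 493.
Standard quotas: Oakdale 2.643, Rivermont 2.205, Pinehurst 2.400, Claybrook 2.343, Stonebridge 0.410.
Lower quotas: Oakdale 2, Rivermont 2, Pinehurst 2, Claybrook 2, Stonebridge 0 (sum 8, leaving 2 seats).
Remainders in descending order: Oakdale 0.643, Stonebridge 0.410, Pinehurst 0.400, Claybrook 0.343, Rivermont 0.205.
The surplus seats go to Oakdale, Stonebridge.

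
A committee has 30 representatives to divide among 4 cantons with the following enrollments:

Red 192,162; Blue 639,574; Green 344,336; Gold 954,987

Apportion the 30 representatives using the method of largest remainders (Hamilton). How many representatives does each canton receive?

Total 2131059; standard divisor 2131059/30 ≈ 71035.3.
Standard quotas: Red 2.7052, Blue 9.0036, Green 4.8474, Gold 13.4438.
Lower quotas: Red 2, Blue 9, Green 4, Gold 13 (sum 28, leaving 2 seats).
Remainders in descending order: Green 0.8474, Red 0.7052, Gold 0.4438, Blue 0.0036.
Largest remainders: Green, Red receive the extra seats.

Red: 3, Blue: 9, Green: 5, Gold: 13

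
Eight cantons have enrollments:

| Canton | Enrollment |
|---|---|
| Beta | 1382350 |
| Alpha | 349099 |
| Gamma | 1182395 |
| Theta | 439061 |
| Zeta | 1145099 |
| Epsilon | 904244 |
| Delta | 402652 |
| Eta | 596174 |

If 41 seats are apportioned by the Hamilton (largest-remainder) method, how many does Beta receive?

The standard divisor is 6401074/41 ≈ 156123.756.
Standard quotas: Beta 8.8542, Alpha 2.2360, Gamma 7.5734, Theta 2.8123, Zeta 7.3346, Epsilon 5.7918, Delta 2.5791, Eta 3.8186.
Lower quotas: Beta 8, Alpha 2, Gamma 7, Theta 2, Zeta 7, Epsilon 5, Delta 2, Eta 3 (sum 36, leaving 5 seats).
Remainders in descending order: Beta 0.8542, Eta 0.8186, Theta 0.8123, Epsilon 0.7918, Delta 0.5791, Gamma 0.5734, Zeta 0.3346, Alpha 0.2360.
Largest remainders: Beta, Eta, Theta, Epsilon, Delta receive the extra seats.
Beta receives 9.

9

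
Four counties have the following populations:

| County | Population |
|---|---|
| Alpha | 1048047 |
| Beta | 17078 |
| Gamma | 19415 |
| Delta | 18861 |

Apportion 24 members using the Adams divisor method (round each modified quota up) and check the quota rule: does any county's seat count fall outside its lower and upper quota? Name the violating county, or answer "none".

Standard quotas: Alpha 22.796, Beta 0.371, Gamma 0.422, Delta 0.410.
Adams allocation: Alpha 21, Beta 1, Gamma 1, Delta 1.
Alpha has quota 22.796 (lower 22, upper 23) but receives 21 — outside the quota interval.

Alpha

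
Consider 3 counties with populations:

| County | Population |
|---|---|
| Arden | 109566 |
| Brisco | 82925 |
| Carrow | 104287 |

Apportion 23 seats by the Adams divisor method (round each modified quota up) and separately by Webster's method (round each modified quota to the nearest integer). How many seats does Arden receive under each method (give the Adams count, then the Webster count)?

Adams: Arden 8, Brisco 7, Carrow 8.
Webster: Arden 9, Brisco 6, Carrow 8.
Arden gets 8 under Adams and 9 under Webster.

8 and 9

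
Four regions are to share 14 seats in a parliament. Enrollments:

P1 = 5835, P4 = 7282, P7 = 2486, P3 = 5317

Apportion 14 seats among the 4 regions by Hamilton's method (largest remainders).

The standard divisor is 20920/14 ≈ 1494.286.
Standard quotas: P1 3.9049, P4 4.8732, P7 1.6637, P3 3.5582.
Lower quotas: P1 3, P4 4, P7 1, P3 3 (sum 11, leaving 3 seats).
Remainders in descending order: P1 0.9049, P4 0.8732, P7 0.6637, P3 0.5582.
Largest remainders: P1, P4, P7 receive the extra seats.

P1: 4, P4: 5, P7: 2, P3: 3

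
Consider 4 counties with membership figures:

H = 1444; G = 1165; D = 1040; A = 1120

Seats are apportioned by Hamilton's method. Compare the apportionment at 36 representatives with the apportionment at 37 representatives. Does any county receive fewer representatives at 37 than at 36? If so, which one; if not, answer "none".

none

At 36 seats: H 11, G 9, D 8, A 8.
At 37 seats: H 11, G 9, D 8, A 9.
No county's allocation decreased.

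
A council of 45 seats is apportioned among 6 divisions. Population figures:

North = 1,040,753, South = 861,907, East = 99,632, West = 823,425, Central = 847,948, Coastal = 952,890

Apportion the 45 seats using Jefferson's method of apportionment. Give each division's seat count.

Standard divisor 4626555/45 ≈ 102812.333; standard quotas: North 10.123, South 8.383, East 0.969, West 8.009, Central 8.248, Coastal 9.268.
Rounding down gives 10, 8, 0, 8, 8, 9 = 43 seats, so the divisor must be adjusted.
With modified divisor 95500: modified quotas North 10.898, South 9.025, East 1.043, West 8.622, Central 8.879, Coastal 9.978.
Rounding down: North 10, South 9, East 1, West 8, Central 8, Coastal 9 (total 45).

North 10, South 9, East 1, West 8, Central 8, Coastal 9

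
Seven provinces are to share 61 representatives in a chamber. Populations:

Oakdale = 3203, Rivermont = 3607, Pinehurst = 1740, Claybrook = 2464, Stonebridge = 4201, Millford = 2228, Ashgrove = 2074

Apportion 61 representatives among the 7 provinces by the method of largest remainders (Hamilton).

Oakdale 10, Rivermont 11, Pinehurst 5, Claybrook 8, Stonebridge 13, Millford 7, Ashgrove 7

The standard divisor is 19517/61 ≈ 319.951.
Standard quotas: Oakdale 10.011, Rivermont 11.274, Pinehurst 5.438, Claybrook 7.701, Stonebridge 13.130, Millford 6.964, Ashgrove 6.482.
Lower quotas: Oakdale 10, Rivermont 11, Pinehurst 5, Claybrook 7, Stonebridge 13, Millford 6, Ashgrove 6 (sum 58, leaving 3 seats).
Remainders in descending order: Millford 0.964, Claybrook 0.701, Ashgrove 0.482, Pinehurst 0.438, Rivermont 0.274, Stonebridge 0.130, Oakdale 0.011.
Largest remainders: Millford, Claybrook, Ashgrove receive the extra seats.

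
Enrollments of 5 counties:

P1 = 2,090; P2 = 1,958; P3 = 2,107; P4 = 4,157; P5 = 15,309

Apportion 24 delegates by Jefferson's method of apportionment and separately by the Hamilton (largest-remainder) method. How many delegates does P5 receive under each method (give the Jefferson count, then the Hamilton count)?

15 and 14

Jefferson: P1 2, P2 1, P3 2, P4 4, P5 15.
Hamilton: P1 2, P2 2, P3 2, P4 4, P5 14.
P5 gets 15 under Jefferson and 14 under Hamilton.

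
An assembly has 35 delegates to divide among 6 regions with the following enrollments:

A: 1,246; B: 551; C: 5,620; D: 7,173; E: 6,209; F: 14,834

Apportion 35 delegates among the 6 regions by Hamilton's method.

The standard divisor is 35633/35 ≈ 1018.086.
Standard quotas: A 1.2239, B 0.5412, C 5.5202, D 7.0456, E 6.0987, F 14.5705.
Lower quotas: A 1, B 0, C 5, D 7, E 6, F 14 (sum 33, leaving 2 seats).
Remainders in descending order: F 0.5705, B 0.5412, C 0.5202, A 0.2239, E 0.0987, D 0.0456.
Largest remainders: F, B receive the extra seats.

A: 1; B: 1; C: 5; D: 7; E: 6; F: 15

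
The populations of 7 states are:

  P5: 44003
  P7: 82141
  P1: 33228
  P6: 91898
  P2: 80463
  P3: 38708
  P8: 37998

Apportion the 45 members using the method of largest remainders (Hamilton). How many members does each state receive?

Standard divisor: 408439 ÷ 45 ≈ 9076.422.
Standard quotas: P5 4.8481, P7 9.0499, P1 3.6609, P6 10.1249, P2 8.8651, P3 4.2647, P8 4.1865.
Lower quotas: P5 4, P7 9, P1 3, P6 10, P2 8, P3 4, P8 4 (sum 42, leaving 3 seats).
Remainders in descending order: P2 0.8651, P5 0.8481, P1 0.6609, P3 0.2647, P8 0.1865, P6 0.1249, P7 0.0499.
Largest remainders: P2, P5, P1 receive the extra seats.

P5 5; P7 9; P1 4; P6 10; P2 9; P3 4; P8 4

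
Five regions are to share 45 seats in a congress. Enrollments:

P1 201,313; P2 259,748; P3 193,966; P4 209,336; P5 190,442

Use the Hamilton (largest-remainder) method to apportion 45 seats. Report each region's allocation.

Standard divisor: 1054805 ÷ 45 ≈ 23440.111.
Standard quotas: P1 8.5884, P2 11.0813, P3 8.2750, P4 8.9307, P5 8.1246.
Lower quotas: P1 8, P2 11, P3 8, P4 8, P5 8 (sum 43, leaving 2 seats).
Remainders in descending order: P4 0.9307, P1 0.5884, P3 0.2750, P5 0.1246, P2 0.0813.
Largest remainders: P4, P1 receive the extra seats.

P1 9; P2 11; P3 8; P4 9; P5 8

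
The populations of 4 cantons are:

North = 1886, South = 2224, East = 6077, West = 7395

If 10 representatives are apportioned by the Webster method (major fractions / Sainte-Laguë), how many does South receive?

Standard divisor 17582/10 ≈ 1758.2; standard quotas: North 1.073, South 1.265, East 3.456, West 4.206.
Rounding to the nearest integer gives 1, 1, 3, 4 = 9 seats, so the divisor must be adjusted.
With modified divisor 1700: modified quotas North 1.109, South 1.308, East 3.575, West 4.350.
Rounding to the nearest integer: North 1, South 1, East 4, West 4 (total 10).
South receives 1.

1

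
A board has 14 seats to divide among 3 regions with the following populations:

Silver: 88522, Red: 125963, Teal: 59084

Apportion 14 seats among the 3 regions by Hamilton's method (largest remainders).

Silver=5, Red=6, Teal=3

Total 273569; standard divisor 273569/14 ≈ 19540.643.
Standard quotas: Silver 4.5301, Red 6.4462, Teal 3.0236.
Lower quotas: Silver 4, Red 6, Teal 3 (sum 13, leaving 1 seat).
Remainders in descending order: Silver 0.5301, Red 0.4462, Teal 0.0236.
The surplus seat goes to Silver.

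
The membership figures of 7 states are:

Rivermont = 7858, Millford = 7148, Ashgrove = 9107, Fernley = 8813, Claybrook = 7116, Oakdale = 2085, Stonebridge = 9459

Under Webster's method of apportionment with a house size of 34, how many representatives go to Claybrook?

Standard divisor 51586/34 ≈ 1517.235; standard quotas: Rivermont 5.179, Millford 4.711, Ashgrove 6.002, Fernley 5.809, Claybrook 4.690, Oakdale 1.374, Stonebridge 6.234.
Rounding to the nearest integer gives Rivermont 5, Millford 5, Ashgrove 6, Fernley 6, Claybrook 5, Oakdale 1, Stonebridge 6 — total 34, matching the house size, so no adjustment is needed.
Claybrook receives 5.

5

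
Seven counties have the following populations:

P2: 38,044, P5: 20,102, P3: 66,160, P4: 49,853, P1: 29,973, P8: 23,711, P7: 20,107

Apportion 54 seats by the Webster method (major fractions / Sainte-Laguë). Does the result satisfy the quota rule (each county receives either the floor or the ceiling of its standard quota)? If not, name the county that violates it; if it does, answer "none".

Standard quotas: P2 8.285, P5 4.378, P3 14.409, P4 10.857, P1 6.528, P8 5.164, P7 4.379.
Webster allocation: P2 8, P5 4, P3 15, P4 11, P1 7, P8 5, P7 4.
Every allocation lies between the lower and upper quota.

none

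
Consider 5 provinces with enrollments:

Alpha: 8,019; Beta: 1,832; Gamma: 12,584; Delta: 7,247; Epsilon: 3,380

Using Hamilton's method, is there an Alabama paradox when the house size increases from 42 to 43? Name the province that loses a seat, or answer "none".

At 42 seats: Alpha 10, Beta 3, Gamma 16, Delta 9, Epsilon 4.
At 43 seats: Alpha 11, Beta 2, Gamma 16, Delta 10, Epsilon 4.
Beta drops from 3 to 2.

Beta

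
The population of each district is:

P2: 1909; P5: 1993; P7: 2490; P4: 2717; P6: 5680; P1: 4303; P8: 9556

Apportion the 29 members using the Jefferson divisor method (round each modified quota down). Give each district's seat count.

Standard divisor 28648/29 ≈ 987.862; standard quotas: P2 1.932, P5 2.017, P7 2.521, P4 2.750, P6 5.750, P1 4.356, P8 9.673.
Rounding down gives 1, 2, 2, 2, 5, 4, 9 = 25 seats, so the divisor must be adjusted.
With modified divisor 890: modified quotas P2 2.145, P5 2.239, P7 2.798, P4 3.053, P6 6.382, P1 4.835, P8 10.737.
Rounding down: P2 2, P5 2, P7 2, P4 3, P6 6, P1 4, P8 10 (total 29).

P2=2; P5=2; P7=2; P4=3; P6=6; P1=4; P8=10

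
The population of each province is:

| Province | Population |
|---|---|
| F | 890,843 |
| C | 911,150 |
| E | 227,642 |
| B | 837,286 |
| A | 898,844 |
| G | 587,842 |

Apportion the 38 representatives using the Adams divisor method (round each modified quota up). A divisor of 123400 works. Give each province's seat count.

With modified divisor 123400: modified quotas F 7.219, C 7.384, E 1.845, B 6.785, A 7.284, G 4.764.
Rounding up: F 8, C 8, E 2, B 7, A 8, G 5 (total 38).

F 8; C 8; E 2; B 7; A 8; G 5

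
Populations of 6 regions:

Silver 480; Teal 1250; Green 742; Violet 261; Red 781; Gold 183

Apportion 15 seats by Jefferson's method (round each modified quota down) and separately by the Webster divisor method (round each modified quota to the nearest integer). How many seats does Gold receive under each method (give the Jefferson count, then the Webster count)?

0 and 1

Jefferson: Silver 2, Teal 6, Green 3, Violet 1, Red 3, Gold 0.
Webster: Silver 2, Teal 5, Green 3, Violet 1, Red 3, Gold 1.
Gold gets 0 under Jefferson and 1 under Webster.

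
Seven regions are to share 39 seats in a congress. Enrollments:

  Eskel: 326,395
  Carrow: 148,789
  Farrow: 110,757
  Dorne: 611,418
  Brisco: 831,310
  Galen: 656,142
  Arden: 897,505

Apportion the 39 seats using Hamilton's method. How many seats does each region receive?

Total 3582316; standard divisor 3582316/39 ≈ 91854.256.
Standard quotas: Eskel 3.5534, Carrow 1.6198, Farrow 1.2058, Dorne 6.6564, Brisco 9.0503, Galen 7.1433, Arden 9.7710.
Lower quotas: Eskel 3, Carrow 1, Farrow 1, Dorne 6, Brisco 9, Galen 7, Arden 9 (sum 36, leaving 3 seats).
Remainders in descending order: Arden 0.7710, Dorne 0.6564, Carrow 0.6198, Eskel 0.5534, Farrow 0.2058, Galen 0.1433, Brisco 0.0503.
Largest remainders: Arden, Dorne, Carrow receive the extra seats.

Eskel: 3, Carrow: 2, Farrow: 1, Dorne: 7, Brisco: 9, Galen: 7, Arden: 10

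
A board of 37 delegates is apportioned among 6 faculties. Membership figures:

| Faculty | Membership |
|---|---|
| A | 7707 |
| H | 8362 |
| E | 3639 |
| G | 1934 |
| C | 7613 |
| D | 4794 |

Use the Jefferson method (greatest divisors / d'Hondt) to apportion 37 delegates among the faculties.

Standard divisor 34049/37 ≈ 920.243; standard quotas: A 8.375, H 9.087, E 3.954, G 2.102, C 8.273, D 5.209.
Rounding down gives 8, 9, 3, 2, 8, 5 = 35 seats, so the divisor must be adjusted.
With modified divisor 850: modified quotas A 9.067, H 9.838, E 4.281, G 2.275, C 8.956, D 5.640.
Rounding down: A 9, H 9, E 4, G 2, C 8, D 5 (total 37).

A 9, H 9, E 4, G 2, C 8, D 5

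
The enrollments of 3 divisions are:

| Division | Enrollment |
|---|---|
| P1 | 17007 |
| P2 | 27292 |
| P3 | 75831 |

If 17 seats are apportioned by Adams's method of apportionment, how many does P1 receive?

3

Standard divisor 120130/17 ≈ 7066.471; standard quotas: P1 2.407, P2 3.862, P3 10.731.
Rounding up gives 3, 4, 11 = 18 seats, so the divisor must be adjusted.
With modified divisor 8000: modified quotas P1 2.126, P2 3.412, P3 9.479.
Rounding up: P1 3, P2 4, P3 10 (total 17).
P1 receives 3.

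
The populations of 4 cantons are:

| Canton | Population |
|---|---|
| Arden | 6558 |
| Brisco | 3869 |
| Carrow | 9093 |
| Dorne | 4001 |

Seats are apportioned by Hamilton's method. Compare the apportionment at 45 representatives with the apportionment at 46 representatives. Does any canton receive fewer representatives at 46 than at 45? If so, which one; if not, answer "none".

At 45 seats: Arden 13, Brisco 7, Carrow 17, Dorne 8.
At 46 seats: Arden 13, Brisco 7, Carrow 18, Dorne 8.
No canton's allocation decreased.

none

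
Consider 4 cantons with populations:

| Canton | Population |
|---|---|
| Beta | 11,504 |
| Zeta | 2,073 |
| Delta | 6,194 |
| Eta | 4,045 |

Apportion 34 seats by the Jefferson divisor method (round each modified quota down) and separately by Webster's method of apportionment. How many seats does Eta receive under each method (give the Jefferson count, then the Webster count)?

5 and 6

Jefferson: Beta 17, Zeta 3, Delta 9, Eta 5.
Webster: Beta 16, Zeta 3, Delta 9, Eta 6.
Eta gets 5 under Jefferson and 6 under Webster.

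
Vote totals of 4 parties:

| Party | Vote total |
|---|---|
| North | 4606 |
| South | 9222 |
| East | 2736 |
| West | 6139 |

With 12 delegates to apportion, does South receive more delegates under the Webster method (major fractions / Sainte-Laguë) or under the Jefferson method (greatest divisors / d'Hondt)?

Jefferson

Webster: North 3, South 5, East 1, West 3.
Jefferson: North 2, South 6, East 1, West 3.
South gets 5 under Webster and 6 under Jefferson.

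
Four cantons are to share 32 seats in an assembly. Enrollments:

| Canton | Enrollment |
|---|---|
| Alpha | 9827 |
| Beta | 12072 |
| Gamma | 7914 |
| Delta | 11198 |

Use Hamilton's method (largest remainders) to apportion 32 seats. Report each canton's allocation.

Alpha 8, Beta 9, Gamma 6, Delta 9

The standard divisor is 41011/32 ≈ 1281.594.
Standard quotas: Alpha 7.6678, Beta 9.4195, Gamma 6.1751, Delta 8.7376.
Lower quotas: Alpha 7, Beta 9, Gamma 6, Delta 8 (sum 30, leaving 2 seats).
Remainders in descending order: Delta 0.7376, Alpha 0.6678, Beta 0.4195, Gamma 0.1751.
Largest remainders: Delta, Alpha receive the extra seats.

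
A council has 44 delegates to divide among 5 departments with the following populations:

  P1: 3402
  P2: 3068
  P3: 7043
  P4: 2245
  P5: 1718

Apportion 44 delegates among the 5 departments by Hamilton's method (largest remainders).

Standard divisor: 17476 ÷ 44 ≈ 397.182.
Standard quotas: P1 8.5653, P2 7.7244, P3 17.7324, P4 5.6523, P5 4.3255.
Lower quotas: P1 8, P2 7, P3 17, P4 5, P5 4 (sum 41, leaving 3 seats).
Remainders in descending order: P3 0.7324, P2 0.7244, P4 0.6523, P1 0.5653, P5 0.3255.
Largest remainders: P3, P2, P4 receive the extra seats.

P1=8, P2=8, P3=18, P4=6, P5=4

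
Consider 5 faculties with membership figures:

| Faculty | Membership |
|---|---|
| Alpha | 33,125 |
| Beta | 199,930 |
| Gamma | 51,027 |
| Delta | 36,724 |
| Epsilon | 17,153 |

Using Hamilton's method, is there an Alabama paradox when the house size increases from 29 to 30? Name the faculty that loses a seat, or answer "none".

Epsilon

At 29 seats: Alpha 3, Beta 17, Gamma 4, Delta 3, Epsilon 2.
At 30 seats: Alpha 3, Beta 18, Gamma 5, Delta 3, Epsilon 1.
Epsilon drops from 2 to 1.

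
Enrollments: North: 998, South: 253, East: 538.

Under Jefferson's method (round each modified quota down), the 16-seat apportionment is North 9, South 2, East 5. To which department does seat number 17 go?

North

Priority for the next seat is population ÷ (current seats + 1).
Priorities: North 99.800, South 84.333, East 89.667.
Highest priority: North.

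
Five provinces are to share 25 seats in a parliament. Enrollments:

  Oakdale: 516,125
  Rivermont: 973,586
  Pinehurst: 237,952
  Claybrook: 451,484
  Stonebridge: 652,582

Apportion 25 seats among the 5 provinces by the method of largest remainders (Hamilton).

Oakdale 4, Rivermont 9, Pinehurst 2, Claybrook 4, Stonebridge 6

The standard divisor is 2831729/25 ≈ 113269.16.
Standard quotas: Oakdale 4.5566, Rivermont 8.5953, Pinehurst 2.1008, Claybrook 3.9859, Stonebridge 5.7613.
Lower quotas: Oakdale 4, Rivermont 8, Pinehurst 2, Claybrook 3, Stonebridge 5 (sum 22, leaving 3 seats).
Remainders in descending order: Claybrook 0.9859, Stonebridge 0.7613, Rivermont 0.5953, Oakdale 0.5566, Pinehurst 0.1008.
The surplus seats go to Claybrook, Stonebridge, Rivermont.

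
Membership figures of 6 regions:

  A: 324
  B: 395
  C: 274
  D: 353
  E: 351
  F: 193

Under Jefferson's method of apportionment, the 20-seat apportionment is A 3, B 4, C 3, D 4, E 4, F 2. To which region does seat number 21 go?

A

Priority for the next seat is population ÷ (current seats + 1).
Priorities: A 81.000, B 79.000, C 68.500, D 70.600, E 70.200, F 64.333.
Highest priority: A.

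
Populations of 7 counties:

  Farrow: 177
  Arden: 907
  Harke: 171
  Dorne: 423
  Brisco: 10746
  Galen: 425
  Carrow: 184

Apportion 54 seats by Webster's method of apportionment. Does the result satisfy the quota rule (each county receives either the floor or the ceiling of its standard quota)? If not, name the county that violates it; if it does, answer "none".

Brisco

Standard quotas: Farrow 0.733, Arden 3.758, Harke 0.709, Dorne 1.753, Brisco 44.524, Galen 1.761, Carrow 0.762.
Webster allocation: Farrow 1, Arden 4, Harke 1, Dorne 2, Brisco 43, Galen 2, Carrow 1.
Brisco has quota 44.524 (lower 44, upper 45) but receives 43 — outside the quota interval.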